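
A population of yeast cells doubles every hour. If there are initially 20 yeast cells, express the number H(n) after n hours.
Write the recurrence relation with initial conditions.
Each hour multiplies the count by 2, so the count after n hours depends only on the count after n-1 hours: H(n) = 2 × H(n-1). The starting count gives H(0) = 20.
Unrolling n times gives the closed form H(n) = 20 × 2ⁿ.

H(n) = 2 × H(n-1), H(0) = 20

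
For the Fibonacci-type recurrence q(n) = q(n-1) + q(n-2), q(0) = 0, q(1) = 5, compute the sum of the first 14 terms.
Computing the sequence terms: 0, 5, 5, 10, 15, 25, 40, 65, 105, 170, 275, 445, 720, 1165
Adding these values together:

3045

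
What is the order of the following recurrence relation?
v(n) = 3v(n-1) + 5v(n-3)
The order is the largest lag k for which v(n-k) appears. Here the deepest term is v(n-3), so the order is 3.

Order 3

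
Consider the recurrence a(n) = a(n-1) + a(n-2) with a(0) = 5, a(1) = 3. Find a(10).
Computing the sequence terms:
5, 3, 8, 11, 19, 30, 49, 79, 128, 207, 335

335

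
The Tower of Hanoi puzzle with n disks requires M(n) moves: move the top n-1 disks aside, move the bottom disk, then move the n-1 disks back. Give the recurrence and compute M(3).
Moving n disks = move the top n-1 disks aside (M(n-1) moves) + move the largest disk (1 move) + move the n-1 disks back on top (M(n-1) moves), so M(n) = 2M(n-1) + 1, with M(1) = 1 (a single disk takes one move).
First terms: 1, 3, 7, … — each is one less than a power of 2. Indeed M(n) + 1 = 2(M(n-1) + 1) with M(1) + 1 = 2, so M(n) + 1 = 2ⁿ and M(n) = 2ⁿ - 1.
Hence M(3) = 2^3 - 1 = 8 - 1 = 7.

M(n) = 2M(n-1) + 1, M(1) = 1; M(3) = 7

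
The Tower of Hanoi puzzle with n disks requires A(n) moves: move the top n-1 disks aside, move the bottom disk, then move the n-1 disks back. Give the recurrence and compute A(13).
Moving n disks = move the top n-1 disks aside (A(n-1) moves) + move the largest disk (1 move) + move the n-1 disks back on top (A(n-1) moves), so A(n) = 2A(n-1) + 1, with A(1) = 1 (a single disk takes one move).
First terms: 1, 3, 7, 15, 31, 63, … — each is one less than a power of 2. Indeed A(n) + 1 = 2(A(n-1) + 1) with A(1) + 1 = 2, so A(n) + 1 = 2ⁿ and A(n) = 2ⁿ - 1.
Hence A(13) = 2^13 - 1 = 8192 - 1 = 8191.

A(n) = 2A(n-1) + 1, A(1) = 1; A(13) = 8191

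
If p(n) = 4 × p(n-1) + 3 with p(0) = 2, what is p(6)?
Computing step by step:
p(0) = 2
p(1) = 4 × 2 + 3 = 11
p(2) = 4 × 11 + 3 = 47
p(3) = 4 × 47 + 3 = 191
p(4) = 4 × 191 + 3 = 767
p(5) = 4 × 767 + 3 = 3071
p(6) = 4 × 3071 + 3 = 12287

12287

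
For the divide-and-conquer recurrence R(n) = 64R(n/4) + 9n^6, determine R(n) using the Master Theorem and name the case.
Master Theorem template: R(n) = a·R(n/b) + f(n).
Here: a=64, b=4, f(n)=9n^6
Compute log_b(a) = log_4(64) = 3.
f(n) = 9n^6 = Ω(n^(3+ε)) with ε = 3, and the regularity condition holds (a·f(n/b) = (a/b^6)·f(n) with a/b^6 = 4^-3 < 1). Case 3: R(n) = Θ(f(n)) = Θ(n^6).

Case 3: R(n) = Θ(n^6)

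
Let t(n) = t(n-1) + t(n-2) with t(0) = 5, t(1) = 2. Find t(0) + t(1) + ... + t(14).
Computing the sequence terms: 5, 2, 7, 9, 16, 25, 41, 66, 107, 173, 280, 453, 733, 1186, 1919
Adding these values together:

5022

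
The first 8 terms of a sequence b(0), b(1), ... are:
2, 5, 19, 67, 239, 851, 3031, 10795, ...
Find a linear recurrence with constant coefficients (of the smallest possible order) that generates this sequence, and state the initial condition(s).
Look for the lowest-order linear relation among consecutive terms.
Observation: b(n) - 3·b(n-1) - (2)·b(n-2) = 0 holds for the shown terms, and no order-1 relation b(n) = α·b(n-1) + β fits.
Check at n=3: 3·19 + (2)·5 = 67. ✓

b(n) = 3b(n-1) + 2b(n-2), b(0) = 2, b(1) = 5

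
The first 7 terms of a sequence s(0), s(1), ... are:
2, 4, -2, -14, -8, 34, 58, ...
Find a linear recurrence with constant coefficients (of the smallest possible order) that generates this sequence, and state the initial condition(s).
Look for the lowest-order linear relation among consecutive terms.
Observation: s(n) - 1·s(n-1) - (-3)·s(n-2) = 0 holds for the shown terms, and no order-1 relation s(n) = α·s(n-1) + β fits.
Check at n=3: 1·-2 + (-3)·4 = -14. ✓

s(n) = s(n-1) - 3s(n-2), s(0) = 2, s(1) = 4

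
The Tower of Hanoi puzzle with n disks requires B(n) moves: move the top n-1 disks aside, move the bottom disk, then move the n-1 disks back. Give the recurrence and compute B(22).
Moving n disks = move the top n-1 disks aside (B(n-1) moves) + move the largest disk (1 move) + move the n-1 disks back on top (B(n-1) moves), so B(n) = 2B(n-1) + 1, with B(1) = 1 (a single disk takes one move).
First terms: 1, 3, 7, 15, 31, 63, … — each is one less than a power of 2. Indeed B(n) + 1 = 2(B(n-1) + 1) with B(1) + 1 = 2, so B(n) + 1 = 2ⁿ and B(n) = 2ⁿ - 1.
Hence B(22) = 2^22 - 1 = 4194304 - 1 = 4194303.

B(n) = 2B(n-1) + 1, B(1) = 1; B(22) = 4194303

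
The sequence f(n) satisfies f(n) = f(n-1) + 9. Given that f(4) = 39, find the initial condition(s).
f(4) = f(0) + 4·9, so f(0) = 39 - 36 = 3.

f(0) = 3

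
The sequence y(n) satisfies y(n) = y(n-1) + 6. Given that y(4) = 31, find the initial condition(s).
y(4) = y(0) + 4·6, so y(0) = 31 - 24 = 7.

y(0) = 7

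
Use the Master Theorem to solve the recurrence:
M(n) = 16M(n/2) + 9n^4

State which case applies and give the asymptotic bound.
Master Theorem template: M(n) = a·M(n/b) + f(n).
Here: a=16, b=2, f(n)=9n^4
Compute log_b(a) = log_2(16) = 4.
f(n) = 9n^4 = Θ(n^4). Case 2: M(n) = Θ(n^4 log n).

Case 2: M(n) = Θ(n^4 log n)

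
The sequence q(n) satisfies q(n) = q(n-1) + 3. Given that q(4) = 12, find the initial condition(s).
q(4) = q(0) + 4·3, so q(0) = 12 - 12 = 0.

q(0) = 0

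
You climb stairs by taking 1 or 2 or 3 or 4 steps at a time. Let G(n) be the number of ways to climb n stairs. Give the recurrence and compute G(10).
Condition on the size of the last step (1 to 4): before it there were n-1, …, n-4 stairs climbed, and these cases are disjoint, so G(n) = G(n-1) + G(n-2) + G(n-3) + G(n-4) (order-4 linear recurrence).
Initial conditions by direct count (compositions of i into parts ≤ 4): G(1) = 1; G(2) = 2; G(3) = 4; G(4) = 8.
Iterating the recurrence: G(5) = 15, G(6) = 29, G(7) = 56, G(8) = 108, G(9) = 208, G(10) = 401.

G(n) = G(n-1) + G(n-2) + G(n-3) + G(n-4), G(1) = 1, G(2) = 2, G(3) = 4, G(4) = 8; G(10) = 401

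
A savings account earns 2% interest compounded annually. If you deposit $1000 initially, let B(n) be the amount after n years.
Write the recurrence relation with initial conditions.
Each year the balance grows by 2%, i.e. is multiplied by 1 + 2/100 = 1.02, so B(n) = 1.02 × B(n-1). The initial deposit gives B(0) = 1000.
Unrolling gives the closed form B(n) = 1000 × (1.02)ⁿ.

B(n) = 1.02 × B(n-1), B(0) = 1000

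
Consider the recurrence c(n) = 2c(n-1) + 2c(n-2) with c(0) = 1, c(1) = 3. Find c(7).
Computing the sequence terms:
1, 3, 8, 22, 60, 164, 448, 1224

1224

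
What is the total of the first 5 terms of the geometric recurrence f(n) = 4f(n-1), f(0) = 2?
Computing the sequence terms: 2, 8, 32, 128, 512
Adding these values together:

682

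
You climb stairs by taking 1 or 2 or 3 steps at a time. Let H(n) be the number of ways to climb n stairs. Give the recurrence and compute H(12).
Condition on the size of the last step (1 to 3): before it there were n-1, …, n-3 stairs climbed, and these cases are disjoint, so H(n) = H(n-1) + H(n-2) + H(n-3) (order-3 linear recurrence).
Initial conditions by direct count (compositions of i into parts ≤ 3): H(1) = 1; H(2) = 2; H(3) = 4.
Iterating the recurrence: H(4) = 7, H(5) = 13, H(6) = 24, H(7) = 44, H(8) = 81, H(9) = 149, H(10) = 274, H(11) = 504, H(12) = 927.

H(n) = H(n-1) + H(n-2) + H(n-3), H(1) = 1, H(2) = 2, H(3) = 4; H(12) = 927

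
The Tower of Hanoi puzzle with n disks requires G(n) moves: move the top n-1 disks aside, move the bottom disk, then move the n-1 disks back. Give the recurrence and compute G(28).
Moving n disks = move the top n-1 disks aside (G(n-1) moves) + move the largest disk (1 move) + move the n-1 disks back on top (G(n-1) moves), so G(n) = 2G(n-1) + 1, with G(1) = 1 (a single disk takes one move).
First terms: 1, 3, 7, 15, 31, 63, … — each is one less than a power of 2. Indeed G(n) + 1 = 2(G(n-1) + 1) with G(1) + 1 = 2, so G(n) + 1 = 2ⁿ and G(n) = 2ⁿ - 1.
Hence G(28) = 2^28 - 1 = 268435456 - 1 = 268435455.

G(n) = 2G(n-1) + 1, G(1) = 1; G(28) = 268435455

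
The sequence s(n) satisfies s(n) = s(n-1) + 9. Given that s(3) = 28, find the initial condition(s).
s(3) = s(0) + 3·9, so s(0) = 28 - 27 = 1.

s(0) = 1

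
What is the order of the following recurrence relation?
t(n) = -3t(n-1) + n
The order is the largest lag k for which t(n-k) appears. Here the deepest term is t(n-1) (the n term is non-homogeneous and does not affect the order), so the order is 1.

Order 1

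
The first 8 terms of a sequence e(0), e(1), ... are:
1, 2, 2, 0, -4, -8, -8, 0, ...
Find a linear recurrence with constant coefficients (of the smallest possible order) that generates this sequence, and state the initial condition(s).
Look for the lowest-order linear relation among consecutive terms.
Observation: e(n) - 2·e(n-1) - (-2)·e(n-2) = 0 holds for the shown terms, and no order-1 relation e(n) = α·e(n-1) + β fits.
Check at n=3: 2·2 + (-2)·2 = 0. ✓

e(n) = 2e(n-1) - 2e(n-2), e(0) = 1, e(1) = 2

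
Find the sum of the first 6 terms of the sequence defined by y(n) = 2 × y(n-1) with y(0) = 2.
Computing the sequence terms: 2, 4, 8, 16, 32, 64
Adding these values together:

126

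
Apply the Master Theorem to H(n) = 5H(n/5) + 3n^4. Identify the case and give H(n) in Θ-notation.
Master Theorem template: H(n) = a·H(n/b) + f(n).
Here: a=5, b=5, f(n)=3n^4
Compute log_b(a) = log_5(5) = 1.
f(n) = 3n^4 = Ω(n^(1+ε)) with ε = 3, and the regularity condition holds (a·f(n/b) = (a/b^4)·f(n) with a/b^4 = 5^-3 < 1). Case 3: H(n) = Θ(f(n)) = Θ(n^4).

Case 3: H(n) = Θ(n^4)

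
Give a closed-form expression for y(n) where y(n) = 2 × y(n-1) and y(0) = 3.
Recurrence: y(n) = 2 × y(n-1), initial: y(0) = 3.
Each term is 2 times the previous, so this is geometric with ratio 2. After n steps: y(n) = y(0)·2ⁿ = 3·2ⁿ.

y(n) = 3·2ⁿ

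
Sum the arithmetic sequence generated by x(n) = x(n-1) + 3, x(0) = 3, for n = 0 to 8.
Computing the sequence terms: 3, 6, 9, 12, 15, 18, 21, 24, 27
Adding these values together:

135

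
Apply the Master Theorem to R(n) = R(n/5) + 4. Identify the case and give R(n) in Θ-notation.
Master Theorem template: R(n) = a·R(n/b) + f(n).
Here: a=1, b=5, f(n)=4
Compute log_b(a) = log_5(1) = 0.
f(n) = 4 = Θ(1). Case 2: R(n) = Θ(log n).

Case 2: R(n) = Θ(log n)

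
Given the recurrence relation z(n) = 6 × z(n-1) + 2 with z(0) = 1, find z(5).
Computing step by step:
z(0) = 1
z(1) = 6 × 1 + 2 = 8
z(2) = 6 × 8 + 2 = 50
z(3) = 6 × 50 + 2 = 302
z(4) = 6 × 302 + 2 = 1814
z(5) = 6 × 1814 + 2 = 10886

10886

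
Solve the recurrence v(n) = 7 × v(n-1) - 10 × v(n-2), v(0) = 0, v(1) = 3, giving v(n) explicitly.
Recurrence: v(n) = 7 × v(n-1) - 10 × v(n-2), initial: v(0) = 0, v(1) = 3.
Characteristic equation: r² - 7r + 10 = 0, which factors as (r - 5)(r - 2) = 0, so r = 5, 2. General solution v(n) = A·5ⁿ + B·2ⁿ. From v(0) = 0: A + B = 0. From v(1) = 3: 5A + 2B = 3. Solving gives A = 1, B = -1.

v(n) = 5ⁿ - 2ⁿ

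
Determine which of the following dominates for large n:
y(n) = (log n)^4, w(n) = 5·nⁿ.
Comparing growth rates:
Growth-rate hierarchy: log n ≺ any polynomial ≺ any exponential cⁿ (c>1) ≺ n! ≺ nⁿ.
super-exponential nⁿ dominates polylogarithmic (log n)^4 asymptotically.

w(n) grows faster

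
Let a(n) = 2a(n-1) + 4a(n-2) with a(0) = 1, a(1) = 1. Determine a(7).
Computing the sequence terms:
1, 1, 6, 16, 56, 176, 576, 1856

1856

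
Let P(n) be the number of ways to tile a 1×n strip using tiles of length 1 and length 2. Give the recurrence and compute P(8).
Condition on the last tile: it has length 1 (leaving a 1×(n-1) strip) or length 2 (leaving a 1×(n-2) strip), so P(n) = P(n-1) + P(n-2) (order-2 linear recurrence).
For 0 ≤ i < 2 only unit tiles fit, so P(i) = 1.
Iterating the recurrence: P(2) = 2, P(3) = 3, P(4) = 5, P(5) = 8, P(6) = 13, P(7) = 21, P(8) = 34.

P(n) = P(n-1) + P(n-2), with P(i) = 1 for 0 ≤ i < 2; P(8) = 34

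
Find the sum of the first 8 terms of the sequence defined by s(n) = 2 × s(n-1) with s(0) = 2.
Computing the sequence terms: 2, 4, 8, 16, 32, 64, 128, 256
Adding these values together:

510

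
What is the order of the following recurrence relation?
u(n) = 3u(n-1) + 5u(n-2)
The order is the largest lag k for which u(n-k) appears. Here the deepest term is u(n-2), so the order is 2.

Order 2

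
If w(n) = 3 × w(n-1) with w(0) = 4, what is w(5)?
Computing step by step:
w(0) = 4
w(1) = 3 × 4 = 12
w(2) = 3 × 12 = 36
w(3) = 3 × 36 = 108
w(4) = 3 × 108 = 324
w(5) = 3 × 324 = 972

972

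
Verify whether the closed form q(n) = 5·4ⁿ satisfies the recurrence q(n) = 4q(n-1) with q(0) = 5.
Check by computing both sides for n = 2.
From the recurrence with q(0) = 5:
  q(0) = 5, q(1) = 20, q(2) = 80
  so the recurrence gives q(2) = 80.
From the proposed closed form q(n) = 5·4ⁿ:
  q(2) = 80.
Both sides give 80 at n = 2, and the initial condition(s) match, so the closed form is consistent.

Yes, the closed form is correct.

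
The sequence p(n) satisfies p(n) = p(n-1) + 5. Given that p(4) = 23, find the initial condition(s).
p(4) = p(0) + 4·5, so p(0) = 23 - 20 = 3.

p(0) = 3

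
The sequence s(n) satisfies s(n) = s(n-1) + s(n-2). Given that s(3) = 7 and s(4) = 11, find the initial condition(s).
Work backwards using s(k) = s(k+2) - s(k+1):
s(2) = s(4) - s(3) = 11 - 7 = 4
s(1) = s(3) - s(2) = 7 - 4 = 3
s(0) = s(2) - s(1) = 4 - 3 = 1

s(0) = 1, s(1) = 3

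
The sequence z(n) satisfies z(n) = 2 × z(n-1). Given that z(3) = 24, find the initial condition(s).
In general z(n) = 2ⁿ · z(0). At n = 3: z(0) = z(3) / 2^3 = 24 / 8 = 3.

z(0) = 3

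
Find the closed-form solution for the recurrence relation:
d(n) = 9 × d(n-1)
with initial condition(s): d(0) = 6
Recurrence: d(n) = 9 × d(n-1), initial: d(0) = 6.
Each term is 9 times the previous, so this is geometric with ratio 9. After n steps: d(n) = d(0)·9ⁿ = 6·9ⁿ.

d(n) = 6·9ⁿ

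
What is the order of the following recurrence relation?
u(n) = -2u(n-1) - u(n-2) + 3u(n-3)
The order is the largest lag k for which u(n-k) appears. Here the deepest term is u(n-3), so the order is 3.

Order 3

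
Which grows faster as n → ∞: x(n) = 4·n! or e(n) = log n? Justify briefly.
Comparing growth rates:
Growth-rate hierarchy: log n ≺ any polynomial ≺ any exponential cⁿ (c>1) ≺ n! ≺ nⁿ.
factorial dominates logarithmic asymptotically.

x(n) grows faster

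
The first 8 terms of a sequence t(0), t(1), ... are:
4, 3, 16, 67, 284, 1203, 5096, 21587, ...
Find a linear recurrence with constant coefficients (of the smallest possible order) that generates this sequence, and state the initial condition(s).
Look for the lowest-order linear relation among consecutive terms.
Observation: t(n) - 4·t(n-1) - (1)·t(n-2) = 0 holds for the shown terms, and no order-1 relation t(n) = α·t(n-1) + β fits.
Check at n=3: 4·16 + (1)·3 = 67. ✓

t(n) = 4t(n-1) + t(n-2), t(0) = 4, t(1) = 3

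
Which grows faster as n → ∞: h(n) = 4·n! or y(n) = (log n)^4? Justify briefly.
Comparing growth rates:
Growth-rate hierarchy: log n ≺ any polynomial ≺ any exponential cⁿ (c>1) ≺ n! ≺ nⁿ.
factorial dominates polylogarithmic (log n)^4 asymptotically.

h(n) grows faster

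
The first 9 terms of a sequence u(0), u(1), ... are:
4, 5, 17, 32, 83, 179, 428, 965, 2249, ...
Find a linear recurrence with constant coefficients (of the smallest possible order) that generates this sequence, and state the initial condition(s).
Look for the lowest-order linear relation among consecutive terms.
Observation: u(n) - 1·u(n-1) - (3)·u(n-2) = 0 holds for the shown terms, and no order-1 relation u(n) = α·u(n-1) + β fits.
Check at n=3: 1·17 + (3)·5 = 32. ✓

u(n) = u(n-1) + 3u(n-2), u(0) = 4, u(1) = 5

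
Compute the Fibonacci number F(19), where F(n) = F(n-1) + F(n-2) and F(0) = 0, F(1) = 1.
Computing the sequence terms:
0, 1, 1, 2, 3, 5, 8, 13, 21, 34, 55, 89, 144, 233, 377, 610, 987, 1597, 2584, 4181

4181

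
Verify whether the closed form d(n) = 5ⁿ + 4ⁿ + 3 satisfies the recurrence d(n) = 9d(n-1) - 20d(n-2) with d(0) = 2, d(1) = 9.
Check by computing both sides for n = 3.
From the recurrence with d(0) = 2, d(1) = 9:
  d(0) = 2, d(1) = 9, d(2) = 41, d(3) = 189
  so the recurrence gives d(3) = 189.
From the proposed closed form d(n) = 5ⁿ + 4ⁿ + 3:
  d(3) = 192.
The recurrence gives 189 but the closed form gives 192, so the closed form does not satisfy the recurrence.

No, the closed form is incorrect.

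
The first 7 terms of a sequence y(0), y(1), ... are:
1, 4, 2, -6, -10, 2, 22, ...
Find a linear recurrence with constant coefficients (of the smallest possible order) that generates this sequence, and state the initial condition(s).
Look for the lowest-order linear relation among consecutive terms.
Observation: y(n) - 1·y(n-1) - (-2)·y(n-2) = 0 holds for the shown terms, and no order-1 relation y(n) = α·y(n-1) + β fits.
Check at n=3: 1·2 + (-2)·4 = -6. ✓

y(n) = y(n-1) - 2y(n-2), y(0) = 1, y(1) = 4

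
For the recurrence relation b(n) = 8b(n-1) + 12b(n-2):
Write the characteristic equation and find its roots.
Substitute b(n) = rⁿ and divide through by rⁿ⁻²: r² - 8r - 12 = 0
Discriminant: 8² + 4·12 = 112, not a perfect square, so by the quadratic formula r = (8 ± √112)/2.
General solution: b(n) = A·r₁ⁿ + B·r₂ⁿ where r₁,r₂ = (8 ± √112)/2

Characteristic: r² - 8r - 12 = 0, Roots: r = (8 ± √112)/2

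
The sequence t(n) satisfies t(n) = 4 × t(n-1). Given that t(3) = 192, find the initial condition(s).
In general t(n) = 4ⁿ · t(0). At n = 3: t(0) = t(3) / 4^3 = 192 / 64 = 3.

t(0) = 3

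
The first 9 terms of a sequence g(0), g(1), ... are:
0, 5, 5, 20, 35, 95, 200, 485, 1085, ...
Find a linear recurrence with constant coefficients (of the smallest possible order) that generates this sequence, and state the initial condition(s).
Look for the lowest-order linear relation among consecutive terms.
Observation: g(n) - 1·g(n-1) - (3)·g(n-2) = 0 holds for the shown terms, and no order-1 relation g(n) = α·g(n-1) + β fits.
Check at n=3: 1·5 + (3)·5 = 20. ✓

g(n) = g(n-1) + 3g(n-2), g(0) = 0, g(1) = 5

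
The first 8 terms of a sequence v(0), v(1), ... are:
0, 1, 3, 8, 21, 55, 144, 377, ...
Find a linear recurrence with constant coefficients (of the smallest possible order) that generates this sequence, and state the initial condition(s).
Look for the lowest-order linear relation among consecutive terms.
Observation: v(n) - 3·v(n-1) - (-1)·v(n-2) = 0 holds for the shown terms, and no order-1 relation v(n) = α·v(n-1) + β fits.
Check at n=3: 3·3 + (-1)·1 = 8. ✓

v(n) = 3v(n-1) - v(n-2), v(0) = 0, v(1) = 1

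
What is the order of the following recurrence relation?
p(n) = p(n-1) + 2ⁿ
The order is the largest lag k for which p(n-k) appears. Here the deepest term is p(n-1) (the 2ⁿ term is non-homogeneous and does not affect the order), so the order is 1.

Order 1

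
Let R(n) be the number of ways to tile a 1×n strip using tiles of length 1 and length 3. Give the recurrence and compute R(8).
Condition on the last tile: it has length 1 (leaving a 1×(n-1) strip) or length 3 (leaving a 1×(n-3) strip), so R(n) = R(n-1) + R(n-3) (order-3 linear recurrence).
For 0 ≤ i < 3 only unit tiles fit, so R(i) = 1.
Iterating the recurrence: R(3) = 2, R(4) = 3, R(5) = 4, R(6) = 6, R(7) = 9, R(8) = 13.

R(n) = R(n-1) + R(n-3), with R(i) = 1 for 0 ≤ i < 3; R(8) = 13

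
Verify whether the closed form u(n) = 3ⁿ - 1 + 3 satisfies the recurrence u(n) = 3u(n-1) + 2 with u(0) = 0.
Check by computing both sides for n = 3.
From the recurrence with u(0) = 0:
  u(0) = 0, u(1) = 2, u(2) = 8, u(3) = 26
  so the recurrence gives u(3) = 26.
From the proposed closed form u(n) = 3ⁿ - 1 + 3:
  u(3) = 29.
The recurrence gives 26 but the closed form gives 29, so the closed form does not satisfy the recurrence.

No, the closed form is incorrect.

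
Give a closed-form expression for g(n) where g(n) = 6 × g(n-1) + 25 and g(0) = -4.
Recurrence: g(n) = 6 × g(n-1) + 25, initial: g(0) = -4.
Try g(n) = A·6ⁿ + C. Substituting: A·6ⁿ + C = 6(A·6ⁿ⁻¹ + C) + 25 = A·6ⁿ + 6C + 25, so C = 6C + 25, giving C = -5. Then g(0) = A - 5 = -4 gives A = 1.

g(n) = 6ⁿ - 5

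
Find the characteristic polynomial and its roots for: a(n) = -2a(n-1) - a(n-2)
Substitute a(n) = rⁿ and divide through by rⁿ⁻²: r² + 2r + 1 = 0
Factor: (r + 1)² = 0, so r = -1 (double root).
General solution: a(n) = (A + Bn)·(-1)ⁿ

Characteristic: r² + 2r + 1 = 0, Roots: r = -1 (double root)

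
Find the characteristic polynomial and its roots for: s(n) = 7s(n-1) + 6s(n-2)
Substitute s(n) = rⁿ and divide through by rⁿ⁻²: r² - 7r - 6 = 0
Discriminant: 7² + 4·6 = 73, not a perfect square, so by the quadratic formula r = (7 ± √73)/2.
General solution: s(n) = A·r₁ⁿ + B·r₂ⁿ where r₁,r₂ = (7 ± √73)/2

Characteristic: r² - 7r - 6 = 0, Roots: r = (7 ± √73)/2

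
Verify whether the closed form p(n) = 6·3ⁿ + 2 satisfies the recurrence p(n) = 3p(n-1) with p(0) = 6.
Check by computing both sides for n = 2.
From the recurrence with p(0) = 6:
  p(0) = 6, p(1) = 18, p(2) = 54
  so the recurrence gives p(2) = 54.
From the proposed closed form p(n) = 6·3ⁿ + 2:
  p(2) = 56.
The recurrence gives 54 but the closed form gives 56, so the closed form does not satisfy the recurrence.

No, the closed form is incorrect.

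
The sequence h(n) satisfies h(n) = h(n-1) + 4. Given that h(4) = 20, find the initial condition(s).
h(4) = h(0) + 4·4, so h(0) = 20 - 16 = 4.

h(0) = 4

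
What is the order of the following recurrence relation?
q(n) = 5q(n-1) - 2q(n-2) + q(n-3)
The order is the largest lag k for which q(n-k) appears. Here the deepest term is q(n-3), so the order is 3.

Order 3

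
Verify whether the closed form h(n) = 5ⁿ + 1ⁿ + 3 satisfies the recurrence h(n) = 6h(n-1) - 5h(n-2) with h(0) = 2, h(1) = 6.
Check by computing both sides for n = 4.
From the recurrence with h(0) = 2, h(1) = 6:
  h(0) = 2, h(1) = 6, h(2) = 26, h(3) = 126, h(4) = 626
  so the recurrence gives h(4) = 626.
From the proposed closed form h(n) = 5ⁿ + 1ⁿ + 3:
  h(4) = 629.
The recurrence gives 626 but the closed form gives 629, so the closed form does not satisfy the recurrence.

No, the closed form is incorrect.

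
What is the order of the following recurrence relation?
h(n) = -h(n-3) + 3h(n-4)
The order is the largest lag k for which h(n-k) appears. Here the deepest term is h(n-4), so the order is 4.

Order 4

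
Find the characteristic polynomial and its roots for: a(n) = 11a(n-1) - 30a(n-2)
Substitute a(n) = rⁿ and divide through by rⁿ⁻²: r² - 11r + 30 = 0
Factor: (r - 5)(r - 6) = 0, so r = 5, 6.
General solution: a(n) = A·5ⁿ + B·6ⁿ

Characteristic: r² - 11r + 30 = 0, Roots: r = 5, 6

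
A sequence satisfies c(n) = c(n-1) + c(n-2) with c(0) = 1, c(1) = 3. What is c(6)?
Computing the sequence terms:
1, 3, 4, 7, 11, 18, 29

29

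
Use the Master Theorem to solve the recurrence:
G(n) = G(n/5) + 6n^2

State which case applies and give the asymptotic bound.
Master Theorem template: G(n) = a·G(n/b) + f(n).
Here: a=1, b=5, f(n)=6n^2
Compute log_b(a) = log_5(1) = 0.
f(n) = 6n^2 = Ω(n^(0+ε)) with ε = 2, and the regularity condition holds (a·f(n/b) = (a/b^2)·f(n) with a/b^2 = 5^-2 < 1). Case 3: G(n) = Θ(f(n)) = Θ(n^2).

Case 3: G(n) = Θ(n^2)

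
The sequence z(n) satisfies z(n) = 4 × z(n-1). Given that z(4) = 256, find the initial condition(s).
In general z(n) = 4ⁿ · z(0). At n = 4: z(0) = z(4) / 4^4 = 256 / 256 = 1.

z(0) = 1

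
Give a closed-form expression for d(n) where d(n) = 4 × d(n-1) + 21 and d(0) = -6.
Recurrence: d(n) = 4 × d(n-1) + 21, initial: d(0) = -6.
Try d(n) = A·4ⁿ + C. Substituting: A·4ⁿ + C = 4(A·4ⁿ⁻¹ + C) + 21 = A·4ⁿ + 4C + 21, so C = 4C + 21, giving C = -7. Then d(0) = A - 7 = -6 gives A = 1.

d(n) = 4ⁿ - 7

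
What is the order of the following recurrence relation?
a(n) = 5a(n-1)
The order is the largest lag k for which a(n-k) appears. Here the deepest term is a(n-1), so the order is 1.

Order 1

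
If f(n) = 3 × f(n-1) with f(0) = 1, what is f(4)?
Computing step by step:
f(0) = 1
f(1) = 3 × 1 = 3
f(2) = 3 × 3 = 9
f(3) = 3 × 9 = 27
f(4) = 3 × 27 = 81

81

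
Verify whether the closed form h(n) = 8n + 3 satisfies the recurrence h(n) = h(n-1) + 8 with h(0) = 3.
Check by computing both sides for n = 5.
From the recurrence with h(0) = 3:
  h(0) = 3, h(1) = 11, h(2) = 19, h(3) = 27, h(4) = 35, h(5) = 43
  so the recurrence gives h(5) = 43.
From the proposed closed form h(n) = 8n + 3:
  h(5) = 43.
Both sides give 43 at n = 5, and the initial condition(s) match, so the closed form is consistent.

Yes, the closed form is correct.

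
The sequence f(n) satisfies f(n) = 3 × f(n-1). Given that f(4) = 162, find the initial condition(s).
In general f(n) = 3ⁿ · f(0). At n = 4: f(0) = f(4) / 3^4 = 162 / 81 = 2.

f(0) = 2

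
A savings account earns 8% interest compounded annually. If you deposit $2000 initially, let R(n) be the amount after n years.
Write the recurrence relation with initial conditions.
Each year the balance grows by 8%, i.e. is multiplied by 1 + 8/100 = 1.08, so R(n) = 1.08 × R(n-1). The initial deposit gives R(0) = 2000.
Unrolling gives the closed form R(n) = 2000 × (1.08)ⁿ.

R(n) = 1.08 × R(n-1), R(0) = 2000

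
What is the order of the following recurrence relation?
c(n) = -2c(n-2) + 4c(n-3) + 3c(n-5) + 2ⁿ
The order is the largest lag k for which c(n-k) appears. Here the deepest term is c(n-5) (the 2ⁿ term is non-homogeneous and does not affect the order), so the order is 5.

Order 5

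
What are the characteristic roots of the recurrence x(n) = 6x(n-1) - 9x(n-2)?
Substitute x(n) = rⁿ and divide through by rⁿ⁻²: r² - 6r + 9 = 0
Factor: (r - 3)² = 0, so r = 3 (double root).
General solution: x(n) = (A + Bn)·3ⁿ

Characteristic: r² - 6r + 9 = 0, Roots: r = 3 (double root)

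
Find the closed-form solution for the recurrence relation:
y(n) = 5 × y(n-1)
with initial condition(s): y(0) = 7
Recurrence: y(n) = 5 × y(n-1), initial: y(0) = 7.
Each term is 5 times the previous, so this is geometric with ratio 5. After n steps: y(n) = y(0)·5ⁿ = 7·5ⁿ.

y(n) = 7·5ⁿ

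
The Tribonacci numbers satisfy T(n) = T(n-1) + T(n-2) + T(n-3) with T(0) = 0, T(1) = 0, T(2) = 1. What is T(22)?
Computing the sequence terms:
0, 0, 1, 1, 2, 4, 7, 13, 24, 44, 81, 149, 274, 504, 927, 1705, 3136, 5768, 10609, 19513, 35890, 66012, 121415

121415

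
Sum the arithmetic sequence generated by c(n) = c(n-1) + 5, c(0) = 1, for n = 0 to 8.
Computing the sequence terms: 1, 6, 11, 16, 21, 26, 31, 36, 41
Adding these values together:

189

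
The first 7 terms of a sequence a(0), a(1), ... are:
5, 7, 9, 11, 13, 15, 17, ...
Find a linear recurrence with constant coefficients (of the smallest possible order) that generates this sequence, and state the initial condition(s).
Look for the lowest-order linear relation among consecutive terms.
Observation: consecutive differences are constant (= 2).
Check at n=2: 1·7 + 2 = 9. ✓

a(n) = a(n-1) + 2, a(0) = 5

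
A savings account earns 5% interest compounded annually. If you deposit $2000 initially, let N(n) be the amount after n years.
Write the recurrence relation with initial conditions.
Each year the balance grows by 5%, i.e. is multiplied by 1 + 5/100 = 1.05, so N(n) = 1.05 × N(n-1). The initial deposit gives N(0) = 2000.
Unrolling gives the closed form N(n) = 2000 × (1.05)ⁿ.

N(n) = 1.05 × N(n-1), N(0) = 2000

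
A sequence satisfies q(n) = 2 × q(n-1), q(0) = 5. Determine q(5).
Computing step by step:
q(0) = 5
q(1) = 2 × 5 = 10
q(2) = 2 × 10 = 20
q(3) = 2 × 20 = 40
q(4) = 2 × 40 = 80
q(5) = 2 × 80 = 160

160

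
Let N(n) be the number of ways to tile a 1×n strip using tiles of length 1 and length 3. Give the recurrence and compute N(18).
Condition on the last tile: it has length 1 (leaving a 1×(n-1) strip) or length 3 (leaving a 1×(n-3) strip), so N(n) = N(n-1) + N(n-3) (order-3 linear recurrence).
For 0 ≤ i < 3 only unit tiles fit, so N(i) = 1.
Iterating the recurrence: N(3) = 2, N(4) = 3, N(5) = 4, N(6) = 6, N(7) = 9, N(8) = 13, N(9) = 19, N(10) = 28, N(11) = 41, N(12) = 60, N(13) = 88, N(14) = 129, N(15) = 189, N(16) = 277, N(17) = 406, N(18) = 595.

N(n) = N(n-1) + N(n-3), with N(i) = 1 for 0 ≤ i < 3; N(18) = 595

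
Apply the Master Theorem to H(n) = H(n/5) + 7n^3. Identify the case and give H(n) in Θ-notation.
Master Theorem template: H(n) = a·H(n/b) + f(n).
Here: a=1, b=5, f(n)=7n^3
Compute log_b(a) = log_5(1) = 0.
f(n) = 7n^3 = Ω(n^(0+ε)) with ε = 3, and the regularity condition holds (a·f(n/b) = (a/b^3)·f(n) with a/b^3 = 5^-3 < 1). Case 3: H(n) = Θ(f(n)) = Θ(n^3).

Case 3: H(n) = Θ(n^3)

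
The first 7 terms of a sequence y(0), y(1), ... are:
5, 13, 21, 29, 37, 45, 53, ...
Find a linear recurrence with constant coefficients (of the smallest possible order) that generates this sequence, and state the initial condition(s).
Look for the lowest-order linear relation among consecutive terms.
Observation: consecutive differences are constant (= 8).
Check at n=2: 1·13 + 8 = 21. ✓

y(n) = y(n-1) + 8, y(0) = 5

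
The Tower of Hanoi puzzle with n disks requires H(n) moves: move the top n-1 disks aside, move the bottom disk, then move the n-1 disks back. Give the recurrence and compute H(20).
Moving n disks = move the top n-1 disks aside (H(n-1) moves) + move the largest disk (1 move) + move the n-1 disks back on top (H(n-1) moves), so H(n) = 2H(n-1) + 1, with H(1) = 1 (a single disk takes one move).
First terms: 1, 3, 7, 15, 31, 63, … — each is one less than a power of 2. Indeed H(n) + 1 = 2(H(n-1) + 1) with H(1) + 1 = 2, so H(n) + 1 = 2ⁿ and H(n) = 2ⁿ - 1.
Hence H(20) = 2^20 - 1 = 1048576 - 1 = 1048575.

H(n) = 2H(n-1) + 1, H(1) = 1; H(20) = 1048575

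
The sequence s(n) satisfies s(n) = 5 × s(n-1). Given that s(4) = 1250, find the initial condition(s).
In general s(n) = 5ⁿ · s(0). At n = 4: s(0) = s(4) / 5^4 = 1250 / 625 = 2.

s(0) = 2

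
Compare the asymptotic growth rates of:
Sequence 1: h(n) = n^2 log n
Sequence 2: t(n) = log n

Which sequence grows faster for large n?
Comparing growth rates:
Growth-rate hierarchy: log n ≺ any polynomial ≺ any exponential cⁿ (c>1) ≺ n! ≺ nⁿ.
polynomial degree 2 (with log factor) dominates logarithmic asymptotically.

h(n) grows faster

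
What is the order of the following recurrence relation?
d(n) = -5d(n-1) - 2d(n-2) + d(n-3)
The order is the largest lag k for which d(n-k) appears. Here the deepest term is d(n-3), so the order is 3.

Order 3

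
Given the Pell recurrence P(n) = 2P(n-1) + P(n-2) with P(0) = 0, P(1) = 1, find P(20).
Computing the sequence terms:
0, 1, 2, 5, 12, 29, 70, 169, 408, 985, 2378, 5741, 13860, 33461, 80782, 195025, 470832, 1136689, 2744210, 6625109, 15994428

15994428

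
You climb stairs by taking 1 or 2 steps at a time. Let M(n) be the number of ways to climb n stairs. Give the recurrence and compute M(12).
Condition on the size of the last step (1 to 2): before it there were n-1, …, n-2 stairs climbed, and these cases are disjoint, so M(n) = M(n-1) + M(n-2) (Fibonacci-type sequence).
Initial conditions by direct count (compositions of i into parts ≤ 2): M(1) = 1; M(2) = 2.
Iterating the recurrence: M(3) = 3, M(4) = 5, M(5) = 8, M(6) = 13, M(7) = 21, M(8) = 34, M(9) = 55, M(10) = 89, M(11) = 144, M(12) = 233.

M(n) = M(n-1) + M(n-2), M(1) = 1, M(2) = 2; M(12) = 233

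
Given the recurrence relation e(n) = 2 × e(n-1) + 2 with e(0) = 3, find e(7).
Computing step by step:
e(0) = 3
e(1) = 2 × 3 + 2 = 8
e(2) = 2 × 8 + 2 = 18
e(3) = 2 × 18 + 2 = 38
e(4) = 2 × 38 + 2 = 78
e(5) = 2 × 78 + 2 = 158
e(6) = 2 × 158 + 2 = 318
e(7) = 2 × 318 + 2 = 638

638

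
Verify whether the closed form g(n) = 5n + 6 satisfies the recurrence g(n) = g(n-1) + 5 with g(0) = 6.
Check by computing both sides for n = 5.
From the recurrence with g(0) = 6:
  g(0) = 6, g(1) = 11, g(2) = 16, g(3) = 21, g(4) = 26, g(5) = 31
  so the recurrence gives g(5) = 31.
From the proposed closed form g(n) = 5n + 6:
  g(5) = 31.
Both sides give 31 at n = 5, and the initial condition(s) match, so the closed form is consistent.

Yes, the closed form is correct.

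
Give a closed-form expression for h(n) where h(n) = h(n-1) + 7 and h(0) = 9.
Recurrence: h(n) = h(n-1) + 7, initial: h(0) = 9.
Each step adds 7, so h(n) = h(0) + 7n = 7n + 9.

h(n) = 7n + 9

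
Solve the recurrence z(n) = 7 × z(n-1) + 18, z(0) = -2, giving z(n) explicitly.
Recurrence: z(n) = 7 × z(n-1) + 18, initial: z(0) = -2.
Try z(n) = A·7ⁿ + C. Substituting: A·7ⁿ + C = 7(A·7ⁿ⁻¹ + C) + 18 = A·7ⁿ + 7C + 18, so C = 7C + 18, giving C = -3. Then z(0) = A - 3 = -2 gives A = 1.

z(n) = 7ⁿ - 3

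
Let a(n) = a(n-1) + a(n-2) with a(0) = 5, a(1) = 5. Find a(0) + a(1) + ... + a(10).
Computing the sequence terms: 5, 5, 10, 15, 25, 40, 65, 105, 170, 275, 445
Adding these values together:

1160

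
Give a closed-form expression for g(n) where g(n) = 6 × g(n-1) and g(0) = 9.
Recurrence: g(n) = 6 × g(n-1), initial: g(0) = 9.
Each term is 6 times the previous, so this is geometric with ratio 6. After n steps: g(n) = g(0)·6ⁿ = 9·6ⁿ.

g(n) = 9·6ⁿ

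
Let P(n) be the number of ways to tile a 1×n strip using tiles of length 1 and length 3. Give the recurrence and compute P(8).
Condition on the last tile: it has length 1 (leaving a 1×(n-1) strip) or length 3 (leaving a 1×(n-3) strip), so P(n) = P(n-1) + P(n-3) (order-3 linear recurrence).
For 0 ≤ i < 3 only unit tiles fit, so P(i) = 1.
Iterating the recurrence: P(3) = 2, P(4) = 3, P(5) = 4, P(6) = 6, P(7) = 9, P(8) = 13.

P(n) = P(n-1) + P(n-3), with P(i) = 1 for 0 ≤ i < 3; P(8) = 13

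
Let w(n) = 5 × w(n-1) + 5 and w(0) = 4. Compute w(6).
Computing step by step:
w(0) = 4
w(1) = 5 × 4 + 5 = 25
w(2) = 5 × 25 + 5 = 130
w(3) = 5 × 130 + 5 = 655
w(4) = 5 × 655 + 5 = 3280
w(5) = 5 × 3280 + 5 = 16405
w(6) = 5 × 16405 + 5 = 82030

82030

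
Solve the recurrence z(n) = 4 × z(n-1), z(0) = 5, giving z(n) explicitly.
Recurrence: z(n) = 4 × z(n-1), initial: z(0) = 5.
Each term is 4 times the previous, so this is geometric with ratio 4. After n steps: z(n) = z(0)·4ⁿ = 5·4ⁿ.

z(n) = 5·4ⁿ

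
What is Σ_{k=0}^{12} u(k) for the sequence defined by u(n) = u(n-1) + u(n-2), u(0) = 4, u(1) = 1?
Computing the sequence terms: 4, 1, 5, 6, 11, 17, 28, 45, 73, 118, 191, 309, 500
Adding these values together:

1308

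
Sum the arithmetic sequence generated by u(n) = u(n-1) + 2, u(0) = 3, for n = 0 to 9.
Computing the sequence terms: 3, 5, 7, 9, 11, 13, 15, 17, 19, 21
Adding these values together:

120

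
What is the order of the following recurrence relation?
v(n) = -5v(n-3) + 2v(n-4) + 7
The order is the largest lag k for which v(n-k) appears. Here the deepest term is v(n-4) (the 7 term is non-homogeneous and does not affect the order), so the order is 4.

Order 4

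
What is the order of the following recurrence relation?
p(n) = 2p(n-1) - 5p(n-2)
The order is the largest lag k for which p(n-k) appears. Here the deepest term is p(n-2), so the order is 2.

Order 2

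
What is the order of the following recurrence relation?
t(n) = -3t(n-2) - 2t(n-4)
The order is the largest lag k for which t(n-k) appears. Here the deepest term is t(n-4), so the order is 4.

Order 4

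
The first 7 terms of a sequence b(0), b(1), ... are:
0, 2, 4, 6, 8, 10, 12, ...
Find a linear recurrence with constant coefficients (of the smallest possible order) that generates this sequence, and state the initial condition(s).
Look for the lowest-order linear relation among consecutive terms.
Observation: consecutive differences are constant (= 2).
Check at n=2: 1·2 + 2 = 4. ✓

b(n) = b(n-1) + 2, b(0) = 0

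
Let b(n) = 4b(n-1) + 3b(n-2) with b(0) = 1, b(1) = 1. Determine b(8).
Computing the sequence terms:
1, 1, 7, 31, 145, 673, 3127, 14527, 67489

67489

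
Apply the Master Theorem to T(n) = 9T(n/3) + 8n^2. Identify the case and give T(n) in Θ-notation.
Master Theorem template: T(n) = a·T(n/b) + f(n).
Here: a=9, b=3, f(n)=8n^2
Compute log_b(a) = log_3(9) = 2.
f(n) = 8n^2 = Θ(n^2). Case 2: T(n) = Θ(n^2 log n).

Case 2: T(n) = Θ(n^2 log n)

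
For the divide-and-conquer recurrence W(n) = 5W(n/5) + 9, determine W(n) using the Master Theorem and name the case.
Master Theorem template: W(n) = a·W(n/b) + f(n).
Here: a=5, b=5, f(n)=9
Compute log_b(a) = log_5(5) = 1.
f(n) = 9 = O(n^(1-ε)) with ε = 1. Case 1: W(n) = Θ(n^log_b(a)) = Θ(n).

Case 1: W(n) = Θ(n)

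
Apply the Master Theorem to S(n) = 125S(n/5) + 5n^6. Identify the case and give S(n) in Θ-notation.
Master Theorem template: S(n) = a·S(n/b) + f(n).
Here: a=125, b=5, f(n)=5n^6
Compute log_b(a) = log_5(125) = 3.
f(n) = 5n^6 = Ω(n^(3+ε)) with ε = 3, and the regularity condition holds (a·f(n/b) = (a/b^6)·f(n) with a/b^6 = 5^-3 < 1). Case 3: S(n) = Θ(f(n)) = Θ(n^6).

Case 3: S(n) = Θ(n^6)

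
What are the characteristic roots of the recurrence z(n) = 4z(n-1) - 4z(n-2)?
Substitute z(n) = rⁿ and divide through by rⁿ⁻²: r² - 4r + 4 = 0
Factor: (r - 2)² = 0, so r = 2 (double root).
General solution: z(n) = (A + Bn)·2ⁿ

Characteristic: r² - 4r + 4 = 0, Roots: r = 2 (double root)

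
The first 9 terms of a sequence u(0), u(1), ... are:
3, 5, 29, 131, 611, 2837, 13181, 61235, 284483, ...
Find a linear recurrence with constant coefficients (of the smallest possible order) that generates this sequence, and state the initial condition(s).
Look for the lowest-order linear relation among consecutive terms.
Observation: u(n) - 4·u(n-1) - (3)·u(n-2) = 0 holds for the shown terms, and no order-1 relation u(n) = α·u(n-1) + β fits.
Check at n=3: 4·29 + (3)·5 = 131. ✓

u(n) = 4u(n-1) + 3u(n-2), u(0) = 3, u(1) = 5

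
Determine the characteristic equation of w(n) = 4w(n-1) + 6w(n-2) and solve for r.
Substitute w(n) = rⁿ and divide through by rⁿ⁻²: r² - 4r - 6 = 0
Discriminant: 4² + 4·6 = 40, not a perfect square, so by the quadratic formula r = (4 ± √40)/2.
General solution: w(n) = A·r₁ⁿ + B·r₂ⁿ where r₁,r₂ = (4 ± √40)/2

Characteristic: r² - 4r - 6 = 0, Roots: r = (4 ± √40)/2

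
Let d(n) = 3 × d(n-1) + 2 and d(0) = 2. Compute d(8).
Computing step by step:
d(0) = 2
d(1) = 3 × 2 + 2 = 8
d(2) = 3 × 8 + 2 = 26
d(3) = 3 × 26 + 2 = 80
d(4) = 3 × 80 + 2 = 242
d(5) = 3 × 242 + 2 = 728
d(6) = 3 × 728 + 2 = 2186
d(7) = 3 × 2186 + 2 = 6560
d(8) = 3 × 6560 + 2 = 19682

19682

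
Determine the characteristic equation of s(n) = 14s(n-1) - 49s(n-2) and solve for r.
Substitute s(n) = rⁿ and divide through by rⁿ⁻²: r² - 14r + 49 = 0
Factor: (r - 7)² = 0, so r = 7 (double root).
General solution: s(n) = (A + Bn)·7ⁿ

Characteristic: r² - 14r + 49 = 0, Roots: r = 7 (double root)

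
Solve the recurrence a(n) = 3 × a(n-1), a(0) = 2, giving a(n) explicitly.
Recurrence: a(n) = 3 × a(n-1), initial: a(0) = 2.
Each term is 3 times the previous, so this is geometric with ratio 3. After n steps: a(n) = a(0)·3ⁿ = 2·3ⁿ.

a(n) = 2·3ⁿ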